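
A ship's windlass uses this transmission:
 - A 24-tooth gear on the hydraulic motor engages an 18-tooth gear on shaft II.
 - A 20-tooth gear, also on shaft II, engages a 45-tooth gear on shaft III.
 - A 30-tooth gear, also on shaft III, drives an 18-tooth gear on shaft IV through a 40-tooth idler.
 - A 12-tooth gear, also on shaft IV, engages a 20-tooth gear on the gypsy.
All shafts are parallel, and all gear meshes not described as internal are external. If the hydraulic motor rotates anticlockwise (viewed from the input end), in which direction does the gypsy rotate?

the hydraulic motor → shaft II: external mesh, 1 reversal → CW.
shaft II → shaft III: external mesh, 1 reversal → CCW.
shaft III → shaft IV: driver → idler → driven is 2 external meshes, 2 reversals → CCW.
shaft IV → the gypsy: external mesh, 1 reversal → CW.
5 reversals in total — an odd number — so the gypsy turns opposite to the hydraulic motor.

clockwise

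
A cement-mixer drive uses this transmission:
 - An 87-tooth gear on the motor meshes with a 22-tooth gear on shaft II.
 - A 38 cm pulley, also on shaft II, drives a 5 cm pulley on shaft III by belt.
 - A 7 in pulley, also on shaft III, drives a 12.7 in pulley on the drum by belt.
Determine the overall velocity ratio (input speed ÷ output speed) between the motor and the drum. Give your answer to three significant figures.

0.0604

Each stage contributes driven/driver: gear mesh 22/87 = 0.25287, belt 5/38 = 0.13158, belt 12.7/7 = 1.8143.
Overall: 0.25287 × 0.13158 × 1.8143 = 0.060366.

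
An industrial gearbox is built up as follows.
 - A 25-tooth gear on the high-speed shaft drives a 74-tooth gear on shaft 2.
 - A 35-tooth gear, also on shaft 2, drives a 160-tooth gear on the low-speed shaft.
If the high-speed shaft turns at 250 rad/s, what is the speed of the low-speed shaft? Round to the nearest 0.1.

18.5 rad/s

gear mesh 74/25 = 2.96 → 250/2.96 = 84.459 rad/s
gear mesh 160/35 = 4.5714 → 84.459/4.5714 = 18.476 rad/s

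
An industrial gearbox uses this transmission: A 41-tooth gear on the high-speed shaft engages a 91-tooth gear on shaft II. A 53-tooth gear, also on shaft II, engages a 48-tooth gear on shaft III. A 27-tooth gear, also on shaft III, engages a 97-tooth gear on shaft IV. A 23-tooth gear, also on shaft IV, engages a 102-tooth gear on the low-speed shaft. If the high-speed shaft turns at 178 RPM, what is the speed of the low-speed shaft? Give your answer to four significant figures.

Gear mesh: ratio = 91/41 = 2.2195, so shaft II turns at 178 / 2.2195 = 80.198 RPM.
Gear mesh: ratio = 48/53 = 0.90566, so shaft III turns at 80.198 / 0.90566 = 88.552 RPM.
Gear mesh: ratio = 97/27 = 3.5926, so shaft IV turns at 88.552 / 3.5926 = 24.648 RPM.
Gear mesh: ratio = 102/23 = 4.4348, so the low-speed shaft turns at 24.648 / 4.4348 = 5.558 RPM.

5.558 RPM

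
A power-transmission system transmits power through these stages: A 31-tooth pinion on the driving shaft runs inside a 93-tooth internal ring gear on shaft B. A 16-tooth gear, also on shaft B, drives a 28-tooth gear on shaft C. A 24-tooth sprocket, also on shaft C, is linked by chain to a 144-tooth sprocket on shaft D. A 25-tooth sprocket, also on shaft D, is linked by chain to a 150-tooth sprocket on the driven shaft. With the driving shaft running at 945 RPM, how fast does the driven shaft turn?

the driving shaft → shaft B (internal gear, 93/31): 945 ÷ 3 = 315 RPM
shaft B → shaft C (gear mesh, 28/16): 315 ÷ 1.75 = 180 RPM
shaft C → shaft D (chain, 144/24): 180 ÷ 6 = 30 RPM
shaft D → the driven shaft (chain, 150/25): 30 ÷ 6 = 5 RPM

5 RPM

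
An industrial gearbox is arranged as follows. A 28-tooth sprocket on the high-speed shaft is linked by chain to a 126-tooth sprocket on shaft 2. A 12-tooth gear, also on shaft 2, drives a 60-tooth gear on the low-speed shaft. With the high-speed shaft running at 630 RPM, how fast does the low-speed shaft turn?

28 RPM

chain 126/28 = 4.5 → 630/4.5 = 140 RPM
gear mesh 60/12 = 5 → 140/5 = 28 RPM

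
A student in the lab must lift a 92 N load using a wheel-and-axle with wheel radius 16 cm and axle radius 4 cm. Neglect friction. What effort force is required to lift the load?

Wheel-and-axle MA = R/r = 16/4 = 4.
Effort = load / MA = 92 / 4 = 23 N.

23 N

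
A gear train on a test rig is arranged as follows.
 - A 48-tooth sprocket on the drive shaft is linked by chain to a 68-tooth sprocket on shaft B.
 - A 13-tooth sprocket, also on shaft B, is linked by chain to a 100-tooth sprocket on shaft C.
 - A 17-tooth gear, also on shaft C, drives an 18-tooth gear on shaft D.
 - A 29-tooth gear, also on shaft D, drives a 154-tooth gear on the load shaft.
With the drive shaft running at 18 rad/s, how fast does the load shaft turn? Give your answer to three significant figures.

Chain: ratio = 68/48 = 1.4167, so shaft B turns at 18 / 1.4167 = 12.706 rad/s.
Chain: ratio = 100/13 = 7.6923, so shaft C turns at 12.706 / 7.6923 = 1.6518 rad/s.
Gear mesh: ratio = 18/17 = 1.0588, so shaft D turns at 1.6518 / 1.0588 = 1.56 rad/s.
Gear mesh: ratio = 154/29 = 5.3103, so the load shaft turns at 1.56 / 5.3103 = 0.29377 rad/s.

0.294 rad/s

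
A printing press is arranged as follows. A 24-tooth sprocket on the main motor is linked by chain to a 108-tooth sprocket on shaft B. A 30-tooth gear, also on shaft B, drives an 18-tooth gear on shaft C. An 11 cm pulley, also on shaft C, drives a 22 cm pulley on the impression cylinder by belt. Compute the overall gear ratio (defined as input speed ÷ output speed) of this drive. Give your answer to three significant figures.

5.40

Each stage contributes driven/driver: chain 108/24 = 4.5, gear mesh 18/30 = 0.6, belt 22/11 = 2.
Overall: 4.5 × 0.6 × 2 = 5.4.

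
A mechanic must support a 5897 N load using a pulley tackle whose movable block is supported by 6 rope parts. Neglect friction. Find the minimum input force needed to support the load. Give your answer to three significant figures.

983 N

Block-and-tackle MA = number of supporting rope parts = 6.
Effort = load / MA = 5897 / 6 = 982.83 N.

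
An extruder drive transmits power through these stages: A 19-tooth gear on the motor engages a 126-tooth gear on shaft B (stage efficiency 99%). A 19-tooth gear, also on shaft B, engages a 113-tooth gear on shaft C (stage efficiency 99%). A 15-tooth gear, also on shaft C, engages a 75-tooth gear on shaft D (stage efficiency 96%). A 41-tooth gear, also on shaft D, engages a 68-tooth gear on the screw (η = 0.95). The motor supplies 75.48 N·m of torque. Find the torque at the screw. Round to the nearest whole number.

After the gear mesh (126/19): 75.48 × 6.6316 × 0.99 = 495.55 N·m
After the gear mesh (113/19): 495.55 × 5.9474 × 0.99 = 2917.7 N·m
After the gear mesh (75/15): 2917.7 × 5 × 0.96 = 14005 N·m
After the gear mesh (68/41): 14005 × 1.6585 × 0.95 = 22067 N·m

22067 N·m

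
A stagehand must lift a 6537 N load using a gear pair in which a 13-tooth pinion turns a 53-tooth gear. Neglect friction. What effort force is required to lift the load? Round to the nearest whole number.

Gear pair MA = 53/13 = 4.0769.
Effort = load / MA = 6537 / 4.0769 = 1603.4 N.

1603 N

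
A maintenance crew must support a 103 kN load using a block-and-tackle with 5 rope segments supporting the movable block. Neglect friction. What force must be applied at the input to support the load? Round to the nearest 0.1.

20.6 kN

Block-and-tackle MA = number of supporting rope parts = 5.
Effort = load / MA = 103 / 5 = 20.6 kN.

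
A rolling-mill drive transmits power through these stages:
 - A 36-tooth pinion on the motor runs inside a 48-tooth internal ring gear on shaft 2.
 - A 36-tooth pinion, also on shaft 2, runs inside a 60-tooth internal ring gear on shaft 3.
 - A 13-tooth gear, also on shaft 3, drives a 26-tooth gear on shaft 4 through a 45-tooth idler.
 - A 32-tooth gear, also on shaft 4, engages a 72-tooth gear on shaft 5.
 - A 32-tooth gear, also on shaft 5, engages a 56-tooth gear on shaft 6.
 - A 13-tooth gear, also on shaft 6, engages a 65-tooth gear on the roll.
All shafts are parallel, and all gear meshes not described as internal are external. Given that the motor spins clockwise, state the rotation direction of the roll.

the motor → shaft 2: internal mesh, same direction → CW.
shaft 2 → shaft 3: internal mesh, same direction → CW.
shaft 3 → shaft 4: driver → idler → driven is 2 external meshes, 2 reversals → CW.
shaft 4 → shaft 5: external mesh, 1 reversal → CCW.
shaft 5 → shaft 6: external mesh, 1 reversal → CW.
shaft 6 → the roll: external mesh, 1 reversal → CCW.
5 reversals in total — an odd number — so the roll turns opposite to the motor.

counterclockwise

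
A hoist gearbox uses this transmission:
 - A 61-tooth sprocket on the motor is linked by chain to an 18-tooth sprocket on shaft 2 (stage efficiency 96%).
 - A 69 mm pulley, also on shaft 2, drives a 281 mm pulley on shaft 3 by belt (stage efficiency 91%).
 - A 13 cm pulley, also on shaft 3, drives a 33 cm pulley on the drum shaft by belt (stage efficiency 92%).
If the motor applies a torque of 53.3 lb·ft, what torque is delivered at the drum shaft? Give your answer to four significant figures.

130.7 lb·ft

chain 18/61 = 0.29508 → τ = 53.3·0.29508·0.96 = 15.099 lb·ft
belt 281/69 = 4.0725 → τ = 15.099·4.0725·0.91 = 55.955 lb·ft
belt 33/13 = 2.5385 → τ = 55.955·2.5385·0.92 = 130.68 lb·ft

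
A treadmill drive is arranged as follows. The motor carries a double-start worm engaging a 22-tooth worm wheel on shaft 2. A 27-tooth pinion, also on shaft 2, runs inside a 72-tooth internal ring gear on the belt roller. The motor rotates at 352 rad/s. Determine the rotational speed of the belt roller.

12 rad/s

Worm: ratio = 22/2 = 11, so shaft 2 turns at 352 / 11 = 32 rad/s.
Internal gear: ratio = 72/27 = 2.6667, so the belt roller turns at 32 / 2.6667 = 12 rad/s.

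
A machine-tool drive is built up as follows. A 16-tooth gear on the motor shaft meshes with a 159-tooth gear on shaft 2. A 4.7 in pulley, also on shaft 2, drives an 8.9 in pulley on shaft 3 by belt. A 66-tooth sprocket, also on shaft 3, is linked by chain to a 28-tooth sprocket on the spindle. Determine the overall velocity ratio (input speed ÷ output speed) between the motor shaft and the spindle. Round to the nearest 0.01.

7.98

Each stage contributes driven/driver: gear mesh 159/16 = 9.9375, belt 8.9/4.7 = 1.8936, chain 28/66 = 0.42424.
Overall: 9.9375 × 1.8936 × 0.42424 = 7.9833.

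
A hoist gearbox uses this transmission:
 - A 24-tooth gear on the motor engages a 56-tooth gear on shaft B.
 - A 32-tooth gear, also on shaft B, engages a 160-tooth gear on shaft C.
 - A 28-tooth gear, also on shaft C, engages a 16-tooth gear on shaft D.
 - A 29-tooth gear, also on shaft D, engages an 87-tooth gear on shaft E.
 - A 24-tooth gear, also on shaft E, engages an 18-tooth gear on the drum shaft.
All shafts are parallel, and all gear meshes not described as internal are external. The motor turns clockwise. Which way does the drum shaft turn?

the motor → shaft B: external mesh, 1 reversal → CCW.
shaft B → shaft C: external mesh, 1 reversal → CW.
shaft C → shaft D: external mesh, 1 reversal → CCW.
shaft D → shaft E: external mesh, 1 reversal → CW.
shaft E → the drum shaft: external mesh, 1 reversal → CCW.
5 reversals in total — an odd number — so the drum shaft turns opposite to the motor.

counterclockwise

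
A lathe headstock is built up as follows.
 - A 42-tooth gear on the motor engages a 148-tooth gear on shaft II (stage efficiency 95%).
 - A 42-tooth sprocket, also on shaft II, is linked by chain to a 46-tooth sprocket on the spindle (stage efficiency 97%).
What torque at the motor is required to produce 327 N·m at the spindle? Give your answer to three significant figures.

Overall ratio R = 3.5238 × 1.0952 = 3.8594; overall efficiency η = 0.95 × 0.97 = 0.9215.
Input torque = output torque / (R × η) = 327 / (3.8594 × 0.9215) = 91.946 N·m.

91.9 N·m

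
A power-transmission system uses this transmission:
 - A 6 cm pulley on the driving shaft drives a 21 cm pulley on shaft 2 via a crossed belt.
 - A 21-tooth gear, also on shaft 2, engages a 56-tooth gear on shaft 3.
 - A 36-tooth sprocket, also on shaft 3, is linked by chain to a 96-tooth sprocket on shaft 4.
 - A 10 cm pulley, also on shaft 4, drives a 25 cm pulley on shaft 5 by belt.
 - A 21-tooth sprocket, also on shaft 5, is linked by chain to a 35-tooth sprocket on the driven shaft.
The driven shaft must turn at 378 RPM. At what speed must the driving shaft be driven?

39200 RPM

Overall ratio R = 3.5 × 2.6667 × 2.6667 × 2.5 × 1.6667 = 103.7.
Required input speed = output speed × R = 378 × 103.7 = 39200 RPM.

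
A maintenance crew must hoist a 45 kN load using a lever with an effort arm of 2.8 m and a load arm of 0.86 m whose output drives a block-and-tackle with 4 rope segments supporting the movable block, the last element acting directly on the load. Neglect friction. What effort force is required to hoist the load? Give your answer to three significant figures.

Lever MA = effort arm / load arm = 2.8/0.86 = 3.2558.
Block-and-tackle MA = number of supporting rope parts = 4.
Combined ideal MA = 3.2558 × 4 = 13.023.
Effort = load / MA = 45 / 13.023 = 3.4554 kN.

3.46 kN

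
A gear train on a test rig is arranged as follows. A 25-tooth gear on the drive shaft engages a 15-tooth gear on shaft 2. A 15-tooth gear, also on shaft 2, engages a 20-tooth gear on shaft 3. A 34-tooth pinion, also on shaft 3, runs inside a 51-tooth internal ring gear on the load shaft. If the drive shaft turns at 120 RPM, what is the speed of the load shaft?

100 RPM

gear mesh 15/25 = 0.6 → 120/0.6 = 200 RPM
gear mesh 20/15 = 1.3333 → 200/1.3333 = 150 RPM
internal gear 51/34 = 1.5 → 150/1.5 = 100 RPM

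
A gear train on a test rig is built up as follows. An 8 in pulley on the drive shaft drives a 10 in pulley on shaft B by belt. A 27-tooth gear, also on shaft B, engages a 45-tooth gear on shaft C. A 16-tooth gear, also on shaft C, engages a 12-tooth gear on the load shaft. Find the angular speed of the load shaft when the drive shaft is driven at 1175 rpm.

the drive shaft → shaft B (belt, 10/8): 1175 ÷ 1.25 = 940 rpm
shaft B → shaft C (gear mesh, 45/27): 940 ÷ 1.6667 = 564 rpm
shaft C → the load shaft (gear mesh, 12/16): 564 ÷ 0.75 = 752 rpm

752 rpm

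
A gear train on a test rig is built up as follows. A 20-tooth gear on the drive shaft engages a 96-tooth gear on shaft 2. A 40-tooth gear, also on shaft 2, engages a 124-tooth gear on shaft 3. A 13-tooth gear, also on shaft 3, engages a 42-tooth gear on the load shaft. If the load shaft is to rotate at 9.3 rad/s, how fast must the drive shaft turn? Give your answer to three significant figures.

Overall ratio R = 4.8 × 3.1 × 3.2308 = 48.074.
Required input speed = output speed × R = 9.3 × 48.074 = 447.09 rad/s.

447 rad/s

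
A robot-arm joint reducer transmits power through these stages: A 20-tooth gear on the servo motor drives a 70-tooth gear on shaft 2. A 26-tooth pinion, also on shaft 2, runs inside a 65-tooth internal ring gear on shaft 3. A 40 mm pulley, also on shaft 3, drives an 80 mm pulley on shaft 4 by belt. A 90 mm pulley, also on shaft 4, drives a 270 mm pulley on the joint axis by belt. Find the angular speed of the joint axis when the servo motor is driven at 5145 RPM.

98 RPM

the servo motor → shaft 2 (gear mesh, 70/20): 5145 ÷ 3.5 = 1470 RPM
shaft 2 → shaft 3 (internal gear, 65/26): 1470 ÷ 2.5 = 588 RPM
shaft 3 → shaft 4 (belt, 80/40): 588 ÷ 2 = 294 RPM
shaft 4 → the joint axis (belt, 270/90): 294 ÷ 3 = 98 RPM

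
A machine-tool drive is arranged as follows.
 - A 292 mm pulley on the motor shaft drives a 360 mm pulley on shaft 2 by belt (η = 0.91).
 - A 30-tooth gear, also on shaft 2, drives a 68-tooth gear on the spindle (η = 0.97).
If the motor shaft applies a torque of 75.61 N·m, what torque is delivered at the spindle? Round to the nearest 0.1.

186.5 N·m

After the belt (360/292): 75.61 × 1.2329 × 0.91 = 84.828 N·m
After the gear mesh (68/30): 84.828 × 2.2667 × 0.97 = 186.51 N·m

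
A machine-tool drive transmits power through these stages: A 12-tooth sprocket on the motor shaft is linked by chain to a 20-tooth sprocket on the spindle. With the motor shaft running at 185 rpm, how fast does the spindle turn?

chain 20/12 = 1.6667 → 185/1.6667 = 111 rpm

111 rpm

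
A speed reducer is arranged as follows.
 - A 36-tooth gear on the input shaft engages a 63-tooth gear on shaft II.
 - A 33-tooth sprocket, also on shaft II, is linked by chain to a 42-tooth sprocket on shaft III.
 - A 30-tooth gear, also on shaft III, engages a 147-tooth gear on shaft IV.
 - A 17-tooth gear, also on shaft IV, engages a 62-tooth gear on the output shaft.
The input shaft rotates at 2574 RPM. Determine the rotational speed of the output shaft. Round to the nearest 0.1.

Gear mesh: ratio = 63/36 = 1.75, so shaft II turns at 2574 / 1.75 = 1470.9 RPM.
Chain: ratio = 42/33 = 1.2727, so shaft III turns at 1470.9 / 1.2727 = 1155.7 RPM.
Gear mesh: ratio = 147/30 = 4.9, so shaft IV turns at 1155.7 / 4.9 = 235.85 RPM.
Gear mesh: ratio = 62/17 = 3.6471, so the output shaft turns at 235.85 / 3.6471 = 64.669 RPM.

64.7 RPM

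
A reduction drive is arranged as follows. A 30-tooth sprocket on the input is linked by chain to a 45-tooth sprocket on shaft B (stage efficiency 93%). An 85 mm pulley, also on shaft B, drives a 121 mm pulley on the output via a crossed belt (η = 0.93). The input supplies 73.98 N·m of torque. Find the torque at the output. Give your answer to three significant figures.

Chain: ratio = 45/30 = 1.5; torque at shaft B = 73.98 × 1.5 × 0.93 = 103.2 N·m.
Belt: ratio = 121/85 = 1.4235; torque at the output = 103.2 × 1.4235 × 0.93 = 136.63 N·m.

137 N·m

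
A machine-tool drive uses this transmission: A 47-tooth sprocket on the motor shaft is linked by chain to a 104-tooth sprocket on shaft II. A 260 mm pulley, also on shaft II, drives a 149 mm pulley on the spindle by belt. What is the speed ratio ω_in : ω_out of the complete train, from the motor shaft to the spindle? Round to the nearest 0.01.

Each stage contributes driven/driver: chain 104/47 = 2.2128, belt 149/260 = 0.57308.
Overall: 2.2128 × 0.57308 = 1.2681.

1.27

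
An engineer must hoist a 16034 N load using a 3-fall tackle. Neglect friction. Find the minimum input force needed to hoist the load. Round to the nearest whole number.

Block-and-tackle MA = number of supporting rope parts = 3.
Effort = load / MA = 16034 / 3 = 5344.7 N.

5345 N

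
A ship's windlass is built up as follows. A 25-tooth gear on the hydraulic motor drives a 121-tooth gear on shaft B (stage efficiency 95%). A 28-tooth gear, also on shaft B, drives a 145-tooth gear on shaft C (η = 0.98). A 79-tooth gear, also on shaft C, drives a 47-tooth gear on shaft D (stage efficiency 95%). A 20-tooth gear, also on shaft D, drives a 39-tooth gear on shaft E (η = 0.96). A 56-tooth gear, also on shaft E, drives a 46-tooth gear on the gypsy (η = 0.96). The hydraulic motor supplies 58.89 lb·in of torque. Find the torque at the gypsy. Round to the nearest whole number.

1147 lb·in

Gear mesh: ratio = 121/25 = 4.84; torque at shaft B = 58.89 × 4.84 × 0.95 = 270.78 lb·in.
Gear mesh: ratio = 145/28 = 5.1786; torque at shaft C = 270.78 × 5.1786 × 0.98 = 1374.2 lb·in.
Gear mesh: ratio = 47/79 = 0.59494; torque at shaft D = 1374.2 × 0.59494 × 0.95 = 776.68 lb·in.
Gear mesh: ratio = 39/20 = 1.95; torque at shaft E = 776.68 × 1.95 × 0.96 = 1453.9 lb·in.
Gear mesh: ratio = 46/56 = 0.82143; torque at the gypsy = 1453.9 × 0.82143 × 0.96 = 1146.5 lb·in.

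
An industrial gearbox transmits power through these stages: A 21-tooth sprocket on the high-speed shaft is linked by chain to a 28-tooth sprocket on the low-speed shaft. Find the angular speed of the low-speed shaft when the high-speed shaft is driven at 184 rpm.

Chain: ratio = 28/21 = 1.3333, so the low-speed shaft turns at 184 / 1.3333 = 138 rpm.

138 rpm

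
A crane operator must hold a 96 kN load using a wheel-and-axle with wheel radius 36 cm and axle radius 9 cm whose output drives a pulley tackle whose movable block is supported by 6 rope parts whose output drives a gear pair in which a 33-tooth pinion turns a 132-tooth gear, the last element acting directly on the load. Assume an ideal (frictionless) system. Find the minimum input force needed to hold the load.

1 kN

Wheel-and-axle MA = R/r = 36/9 = 4.
Block-and-tackle MA = number of supporting rope parts = 6.
Gear pair MA = 132/33 = 4.
Combined ideal MA = 4 × 6 × 4 = 96.
Effort = load / MA = 96 / 96 = 1 kN.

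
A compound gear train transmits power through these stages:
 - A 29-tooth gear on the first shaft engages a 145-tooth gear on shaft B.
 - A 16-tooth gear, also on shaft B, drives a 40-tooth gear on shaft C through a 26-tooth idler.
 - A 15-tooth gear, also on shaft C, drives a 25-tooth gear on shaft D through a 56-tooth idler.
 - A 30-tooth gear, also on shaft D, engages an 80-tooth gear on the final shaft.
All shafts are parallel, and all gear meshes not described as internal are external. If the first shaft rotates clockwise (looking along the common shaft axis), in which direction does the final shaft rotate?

the first shaft → shaft B: external mesh, 1 reversal → CCW.
shaft B → shaft C: driver → idler → driven is 2 external meshes, 2 reversals → CCW.
shaft C → shaft D: driver → idler → driven is 2 external meshes, 2 reversals → CCW.
shaft D → the final shaft: external mesh, 1 reversal → CW.
6 reversals in total — an even number — so the final shaft turns the same way as the first shaft.

clockwise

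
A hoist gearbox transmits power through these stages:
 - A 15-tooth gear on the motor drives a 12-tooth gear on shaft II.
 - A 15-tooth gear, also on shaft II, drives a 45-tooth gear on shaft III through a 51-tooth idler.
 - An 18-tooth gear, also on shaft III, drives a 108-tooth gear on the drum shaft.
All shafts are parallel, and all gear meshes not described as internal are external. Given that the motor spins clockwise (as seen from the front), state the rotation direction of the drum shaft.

the motor → shaft II: external mesh, 1 reversal → CCW.
shaft II → shaft III: driver → idler → driven is 2 external meshes, 2 reversals → CCW.
shaft III → the drum shaft: external mesh, 1 reversal → CW.
4 reversals in total — an even number — so the drum shaft turns the same way as the motor.

clockwise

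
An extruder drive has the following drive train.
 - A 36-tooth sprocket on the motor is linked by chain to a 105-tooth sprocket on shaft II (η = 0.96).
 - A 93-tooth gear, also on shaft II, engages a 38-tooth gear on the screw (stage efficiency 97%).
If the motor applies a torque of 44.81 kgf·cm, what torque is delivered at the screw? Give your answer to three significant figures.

49.7 kgf·cm

chain 105/36 = 2.9167 → τ = 44.81·2.9167·0.96 = 125.47 kgf·cm
gear mesh 38/93 = 0.4086 → τ = 125.47·0.4086·0.97 = 49.728 kgf·cm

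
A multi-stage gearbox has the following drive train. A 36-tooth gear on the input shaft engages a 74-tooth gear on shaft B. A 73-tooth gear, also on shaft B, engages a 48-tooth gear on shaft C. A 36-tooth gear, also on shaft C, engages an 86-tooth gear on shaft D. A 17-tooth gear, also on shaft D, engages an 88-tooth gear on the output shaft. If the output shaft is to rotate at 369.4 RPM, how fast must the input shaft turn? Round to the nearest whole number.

Overall ratio R = 2.0556 × 0.65753 × 2.3889 × 5.1765 = 16.714.
Required input speed = output speed × R = 369.4 × 16.714 = 6174.1 RPM.

6174 RPM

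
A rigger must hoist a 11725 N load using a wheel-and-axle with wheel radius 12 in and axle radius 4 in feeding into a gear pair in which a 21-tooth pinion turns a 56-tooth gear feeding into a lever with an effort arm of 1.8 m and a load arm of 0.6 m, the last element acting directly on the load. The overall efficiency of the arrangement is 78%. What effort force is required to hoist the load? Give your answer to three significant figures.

Wheel-and-axle MA = R/r = 12/4 = 3.
Gear pair MA = 56/21 = 2.6667.
Lever MA = effort arm / load arm = 1.8/0.6 = 3.
Combined ideal MA = 3 × 2.6667 × 3 = 24.
Actual MA = 24 × 0.78 = 18.72.
Effort = load / actual MA = 11725 / 18.72 = 626.34 N.

626 N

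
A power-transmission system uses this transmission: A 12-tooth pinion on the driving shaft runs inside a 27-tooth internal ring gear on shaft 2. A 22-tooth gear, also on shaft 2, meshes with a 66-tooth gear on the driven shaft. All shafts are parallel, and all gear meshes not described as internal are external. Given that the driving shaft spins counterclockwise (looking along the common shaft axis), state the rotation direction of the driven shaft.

the driving shaft → shaft 2: internal mesh, same direction → CCW.
shaft 2 → the driven shaft: external mesh, 1 reversal → CW.
1 reversal in total — an odd number — so the driven shaft turns opposite to the driving shaft.

clockwise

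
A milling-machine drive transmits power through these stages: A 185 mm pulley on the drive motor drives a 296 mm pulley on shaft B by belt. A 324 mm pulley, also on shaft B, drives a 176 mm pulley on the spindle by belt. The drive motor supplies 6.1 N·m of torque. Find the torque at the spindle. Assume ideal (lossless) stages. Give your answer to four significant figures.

5.302 N·m

Belt: ratio = 296/185 = 1.6; torque at shaft B = 6.1 × 1.6 = 9.76 N·m.
Belt: ratio = 176/324 = 0.54321; torque at the spindle = 9.76 × 0.54321 = 5.3017 N·m.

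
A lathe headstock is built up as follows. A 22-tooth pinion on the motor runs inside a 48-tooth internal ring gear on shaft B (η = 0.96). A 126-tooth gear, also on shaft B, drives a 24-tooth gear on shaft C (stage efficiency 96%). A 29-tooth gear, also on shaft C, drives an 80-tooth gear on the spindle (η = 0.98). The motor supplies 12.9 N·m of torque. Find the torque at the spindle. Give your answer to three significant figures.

13.4 N·m

internal gear 48/22 = 2.1818 → τ = 12.9·2.1818·0.96 = 27.02 N·m
gear mesh 24/126 = 0.19048 → τ = 27.02·0.19048·0.96 = 4.9407 N·m
gear mesh 80/29 = 2.7586 → τ = 4.9407·2.7586·0.98 = 13.357 N·m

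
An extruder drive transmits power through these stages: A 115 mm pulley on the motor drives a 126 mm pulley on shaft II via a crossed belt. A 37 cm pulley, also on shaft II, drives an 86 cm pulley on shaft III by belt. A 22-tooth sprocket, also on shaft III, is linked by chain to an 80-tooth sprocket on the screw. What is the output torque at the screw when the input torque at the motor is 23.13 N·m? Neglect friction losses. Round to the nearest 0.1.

Belt: ratio = 126/115 = 1.0957; torque at shaft II = 23.13 × 1.0957 = 25.342 N·m.
Belt: ratio = 86/37 = 2.3243; torque at shaft III = 25.342 × 2.3243 = 58.904 N·m.
Chain: ratio = 80/22 = 3.6364; torque at the screw = 58.904 × 3.6364 = 214.2 N·m.

214.2 N·m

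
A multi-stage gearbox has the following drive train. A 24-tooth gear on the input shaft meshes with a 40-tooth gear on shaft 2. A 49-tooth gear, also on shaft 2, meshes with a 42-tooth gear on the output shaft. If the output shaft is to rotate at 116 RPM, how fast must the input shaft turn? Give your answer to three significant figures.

166 RPM

Overall ratio R = 1.6667 × 0.85714 = 1.4286.
Required input speed = output speed × R = 116 × 1.4286 = 165.71 RPM.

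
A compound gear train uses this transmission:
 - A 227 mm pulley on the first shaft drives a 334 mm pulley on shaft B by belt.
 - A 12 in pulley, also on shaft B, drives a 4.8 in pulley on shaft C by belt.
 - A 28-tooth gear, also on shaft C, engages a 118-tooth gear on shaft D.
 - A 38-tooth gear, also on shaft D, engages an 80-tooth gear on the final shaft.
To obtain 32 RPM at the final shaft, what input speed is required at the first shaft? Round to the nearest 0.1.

167.1 RPM

Overall ratio R = 1.4714 × 0.4 × 4.2143 × 2.1053 = 5.2217.
Required input speed = output speed × R = 32 × 5.2217 = 167.09 RPM.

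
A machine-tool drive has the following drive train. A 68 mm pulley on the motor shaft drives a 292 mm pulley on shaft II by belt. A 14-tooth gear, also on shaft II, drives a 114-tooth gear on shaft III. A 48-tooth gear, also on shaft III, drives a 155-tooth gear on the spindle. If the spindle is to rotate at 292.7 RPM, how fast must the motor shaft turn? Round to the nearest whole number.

33049 RPM

Overall ratio R = 4.2941 × 8.1429 × 3.2292 = 112.91.
Required input speed = output speed × R = 292.7 × 112.91 = 33049 RPM.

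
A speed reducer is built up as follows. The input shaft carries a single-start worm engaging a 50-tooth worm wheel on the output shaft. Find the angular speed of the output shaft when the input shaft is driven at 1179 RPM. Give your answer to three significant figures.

the input shaft → the output shaft (worm, 50/1): 1179 ÷ 50 = 23.58 RPM

23.6 RPM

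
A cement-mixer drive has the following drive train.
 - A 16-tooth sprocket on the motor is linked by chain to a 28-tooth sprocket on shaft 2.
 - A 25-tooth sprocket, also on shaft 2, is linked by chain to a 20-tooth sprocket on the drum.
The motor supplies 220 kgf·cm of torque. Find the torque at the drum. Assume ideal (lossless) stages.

308 kgf·cm

After the chain (28/16): 220 × 1.75 = 385 kgf·cm
After the chain (20/25): 385 × 0.8 = 308 kgf·cm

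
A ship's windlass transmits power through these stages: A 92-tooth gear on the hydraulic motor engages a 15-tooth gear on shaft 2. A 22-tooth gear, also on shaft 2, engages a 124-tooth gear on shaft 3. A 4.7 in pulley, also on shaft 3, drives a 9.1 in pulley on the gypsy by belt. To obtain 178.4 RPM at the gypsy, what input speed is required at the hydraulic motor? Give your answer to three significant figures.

317 RPM

Overall ratio R = 0.16304 × 5.6364 × 1.9362 = 1.7793.
Required input speed = output speed × R = 178.4 × 1.7793 = 317.42 RPM.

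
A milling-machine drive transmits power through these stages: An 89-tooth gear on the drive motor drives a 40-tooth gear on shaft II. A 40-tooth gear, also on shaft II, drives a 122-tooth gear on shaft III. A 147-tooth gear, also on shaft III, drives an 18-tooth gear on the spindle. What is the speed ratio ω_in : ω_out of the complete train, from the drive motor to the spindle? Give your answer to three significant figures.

0.168

Each stage contributes driven/driver: gear mesh 40/89 = 0.44944, gear mesh 122/40 = 3.05, gear mesh 18/147 = 0.12245.
Overall: 0.44944 × 3.05 × 0.12245 = 0.16785.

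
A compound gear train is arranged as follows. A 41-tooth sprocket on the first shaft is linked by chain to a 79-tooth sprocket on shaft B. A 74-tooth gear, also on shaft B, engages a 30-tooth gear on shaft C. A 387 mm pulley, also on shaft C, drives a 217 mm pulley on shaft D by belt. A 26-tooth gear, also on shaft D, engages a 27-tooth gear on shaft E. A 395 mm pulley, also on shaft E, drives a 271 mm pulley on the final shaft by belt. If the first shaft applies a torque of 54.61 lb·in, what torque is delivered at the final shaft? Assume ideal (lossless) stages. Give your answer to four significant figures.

17.04 lb·in

After the chain (79/41): 54.61 × 1.9268 = 105.22 lb·in
After the gear mesh (30/74): 105.22 × 0.40541 = 42.658 lb·in
After the belt (217/387): 42.658 × 0.56072 = 23.92 lb·in
After the gear mesh (27/26): 23.92 × 1.0385 = 24.84 lb·in
After the belt (271/395): 24.84 × 0.68608 = 17.042 lb·in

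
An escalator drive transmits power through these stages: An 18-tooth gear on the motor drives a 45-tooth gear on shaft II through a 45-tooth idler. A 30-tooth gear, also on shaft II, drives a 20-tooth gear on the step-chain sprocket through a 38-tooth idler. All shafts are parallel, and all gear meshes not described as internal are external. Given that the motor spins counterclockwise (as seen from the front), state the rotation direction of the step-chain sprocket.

counterclockwise

the motor → shaft II: driver → idler → driven is 2 external meshes, 2 reversals → CCW.
shaft II → the step-chain sprocket: driver → idler → driven is 2 external meshes, 2 reversals → CCW.
4 reversals in total — an even number — so the step-chain sprocket turns the same way as the motor.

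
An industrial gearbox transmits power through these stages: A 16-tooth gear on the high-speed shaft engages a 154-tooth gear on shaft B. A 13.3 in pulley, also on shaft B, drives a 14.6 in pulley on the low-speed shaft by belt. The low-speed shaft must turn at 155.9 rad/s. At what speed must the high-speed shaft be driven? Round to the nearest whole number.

Overall ratio R = 9.625 × 1.0977 = 10.566.
Required input speed = output speed × R = 155.9 × 10.566 = 1647.2 rad/s.

1647 rad/s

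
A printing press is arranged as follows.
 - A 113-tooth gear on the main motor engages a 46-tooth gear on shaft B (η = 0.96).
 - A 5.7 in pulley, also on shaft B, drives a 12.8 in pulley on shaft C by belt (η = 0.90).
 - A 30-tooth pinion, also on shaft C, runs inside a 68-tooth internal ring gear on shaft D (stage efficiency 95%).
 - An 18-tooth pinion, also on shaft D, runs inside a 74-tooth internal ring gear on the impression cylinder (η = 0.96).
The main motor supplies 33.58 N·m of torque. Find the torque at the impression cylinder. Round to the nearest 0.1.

After the gear mesh (46/113): 33.58 × 0.40708 × 0.96 = 13.123 N·m
After the belt (12.8/5.7): 13.123 × 2.2456 × 0.90 = 26.522 N·m
After the internal gear (68/30): 26.522 × 2.2667 × 0.95 = 57.111 N·m
After the internal gear (74/18): 57.111 × 4.1111 × 0.96 = 225.4 N·m

225.4 N·m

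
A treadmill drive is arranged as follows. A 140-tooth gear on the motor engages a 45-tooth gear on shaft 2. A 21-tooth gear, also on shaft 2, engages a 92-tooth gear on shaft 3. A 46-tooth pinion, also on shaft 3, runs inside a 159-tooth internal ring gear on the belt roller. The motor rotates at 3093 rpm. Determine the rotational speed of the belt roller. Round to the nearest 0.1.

gear mesh 45/140 = 0.32143 → 3093/0.32143 = 9622.7 rpm
gear mesh 92/21 = 4.381 → 9622.7/4.381 = 2196.5 rpm
internal gear 159/46 = 3.4565 → 2196.5/3.4565 = 635.46 rpm

635.5 rpm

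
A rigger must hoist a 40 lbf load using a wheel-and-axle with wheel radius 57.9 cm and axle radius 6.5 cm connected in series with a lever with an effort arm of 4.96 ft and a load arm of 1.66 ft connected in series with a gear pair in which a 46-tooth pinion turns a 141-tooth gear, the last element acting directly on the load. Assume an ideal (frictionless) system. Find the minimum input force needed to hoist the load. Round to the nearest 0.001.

0.490 lbf

Wheel-and-axle MA = R/r = 57.9/6.5 = 8.9077.
Lever MA = effort arm / load arm = 4.96/1.66 = 2.988.
Gear pair MA = 141/46 = 3.0652.
Combined ideal MA = 8.9077 × 2.988 × 3.0652 = 81.583.
Effort = load / MA = 40 / 81.583 = 0.4903 lbf.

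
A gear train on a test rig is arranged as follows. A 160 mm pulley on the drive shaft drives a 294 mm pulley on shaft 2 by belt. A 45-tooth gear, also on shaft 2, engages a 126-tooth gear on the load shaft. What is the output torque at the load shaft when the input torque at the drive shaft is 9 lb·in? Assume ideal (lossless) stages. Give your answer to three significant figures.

After the belt (294/160): 9 × 1.8375 = 16.537 lb·in
After the gear mesh (126/45): 16.537 × 2.8 = 46.305 lb·in

46.3 lb·in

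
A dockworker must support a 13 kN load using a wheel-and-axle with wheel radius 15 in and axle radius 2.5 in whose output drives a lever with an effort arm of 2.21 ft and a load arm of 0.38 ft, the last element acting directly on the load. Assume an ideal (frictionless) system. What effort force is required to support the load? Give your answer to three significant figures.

0.373 kN

Wheel-and-axle MA = R/r = 15/2.5 = 6.
Lever MA = effort arm / load arm = 2.21/0.38 = 5.8158.
Combined ideal MA = 6 × 5.8158 = 34.895.
Effort = load / MA = 13 / 34.895 = 0.37255 kN.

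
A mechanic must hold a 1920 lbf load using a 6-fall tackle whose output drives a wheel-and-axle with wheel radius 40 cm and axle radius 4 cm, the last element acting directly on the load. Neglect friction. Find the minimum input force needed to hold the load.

Block-and-tackle MA = number of supporting rope parts = 6.
Wheel-and-axle MA = R/r = 40/4 = 10.
Combined ideal MA = 6 × 10 = 60.
Effort = load / MA = 1920 / 60 = 32 lbf.

32 lbf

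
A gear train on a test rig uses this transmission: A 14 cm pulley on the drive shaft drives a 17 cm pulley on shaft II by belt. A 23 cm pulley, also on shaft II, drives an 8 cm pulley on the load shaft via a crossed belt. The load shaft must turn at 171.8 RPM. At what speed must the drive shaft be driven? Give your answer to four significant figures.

72.56 RPM

Overall ratio R = 1.2143 × 0.34783 = 0.42236.
Required input speed = output speed × R = 171.8 × 0.42236 = 72.561 RPM.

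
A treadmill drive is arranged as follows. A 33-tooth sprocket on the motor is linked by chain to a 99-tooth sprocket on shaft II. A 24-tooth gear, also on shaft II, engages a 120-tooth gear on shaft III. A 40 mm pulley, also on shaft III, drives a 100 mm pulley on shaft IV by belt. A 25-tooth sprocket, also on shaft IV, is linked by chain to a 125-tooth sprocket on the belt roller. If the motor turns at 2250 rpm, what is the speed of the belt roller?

12 rpm

chain 99/33 = 3 → 2250/3 = 750 rpm
gear mesh 120/24 = 5 → 750/5 = 150 rpm
belt 100/40 = 2.5 → 150/2.5 = 60 rpm
chain 125/25 = 5 → 60/5 = 12 rpm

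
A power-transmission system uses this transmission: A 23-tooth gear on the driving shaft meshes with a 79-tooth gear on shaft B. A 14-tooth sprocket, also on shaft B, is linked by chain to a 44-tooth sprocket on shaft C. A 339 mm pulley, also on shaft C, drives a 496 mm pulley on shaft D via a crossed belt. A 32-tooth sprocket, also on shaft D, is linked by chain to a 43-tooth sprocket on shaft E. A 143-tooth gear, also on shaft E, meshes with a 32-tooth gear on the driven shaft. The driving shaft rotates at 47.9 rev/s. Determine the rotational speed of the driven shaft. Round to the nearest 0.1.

Gear mesh: ratio = 79/23 = 3.4348, so shaft B turns at 47.9 / 3.4348 = 13.946 rev/s.
Chain: ratio = 44/14 = 3.1429, so shaft C turns at 13.946 / 3.1429 = 4.4372 rev/s.
Belt: ratio = 496/339 = 1.4631, so shaft D turns at 4.4372 / 1.4631 = 3.0327 rev/s.
Chain: ratio = 43/32 = 1.3438, so shaft E turns at 3.0327 / 1.3438 = 2.2569 rev/s.
Gear mesh: ratio = 32/143 = 0.22378, so the driven shaft turns at 2.2569 / 0.22378 = 10.085 rev/s.

10.1 rev/s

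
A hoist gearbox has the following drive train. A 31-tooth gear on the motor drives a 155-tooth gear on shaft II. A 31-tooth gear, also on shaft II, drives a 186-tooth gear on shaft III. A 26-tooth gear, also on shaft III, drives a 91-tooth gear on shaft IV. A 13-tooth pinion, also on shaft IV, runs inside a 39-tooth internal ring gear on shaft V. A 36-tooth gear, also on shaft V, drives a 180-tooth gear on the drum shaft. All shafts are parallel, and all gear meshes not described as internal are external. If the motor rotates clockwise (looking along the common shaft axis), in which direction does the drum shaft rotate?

the motor → shaft II: external mesh, 1 reversal → CCW.
shaft II → shaft III: external mesh, 1 reversal → CW.
shaft III → shaft IV: external mesh, 1 reversal → CCW.
shaft IV → shaft V: internal mesh, same direction → CCW.
shaft V → the drum shaft: external mesh, 1 reversal → CW.
4 reversals in total — an even number — so the drum shaft turns the same way as the motor.

clockwise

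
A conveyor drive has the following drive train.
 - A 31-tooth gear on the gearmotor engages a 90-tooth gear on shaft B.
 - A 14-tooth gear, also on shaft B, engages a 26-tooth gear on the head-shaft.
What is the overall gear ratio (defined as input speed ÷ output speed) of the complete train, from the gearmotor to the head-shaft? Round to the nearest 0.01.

Each stage contributes driven/driver: gear mesh 90/31 = 2.9032, gear mesh 26/14 = 1.8571.
Overall: 2.9032 × 1.8571 = 5.3917.

5.39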